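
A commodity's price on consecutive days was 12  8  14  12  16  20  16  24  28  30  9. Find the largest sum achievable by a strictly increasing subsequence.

Let S[i] be the best sum of a strictly increasing subsequence ending at i:
i:       1   2   3   4   5   6   7   8   9  10  11
a[i]:   12   8  14  12  16  20  16  24  28  30   9
S:      12   8  26  20  42  62  42  86 114 144  17
Maximum is 144 (e.g. 12 + 14 + 16 + 20 + 24 + 28 + 30).

144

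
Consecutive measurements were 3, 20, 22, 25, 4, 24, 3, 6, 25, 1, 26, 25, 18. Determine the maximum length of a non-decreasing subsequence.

Let dp[i] be the length of the longest such subsequence ending at index i:
i:      1  2  3  4  5  6  7  8  9 10 11 12 13
a[i]:   3 20 22 25  4 24  3  6 25  1 26 25 18
dp:     1  2  3  4  2  4  2  3  5  1  6  6  4
Maximum dp value is 6.

6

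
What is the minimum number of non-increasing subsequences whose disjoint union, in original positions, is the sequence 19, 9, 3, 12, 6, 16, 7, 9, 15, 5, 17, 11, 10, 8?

6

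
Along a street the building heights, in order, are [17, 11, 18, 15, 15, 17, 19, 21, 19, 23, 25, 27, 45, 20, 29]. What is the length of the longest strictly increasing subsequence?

Let dp[i] be the length of the longest such subsequence ending at index i:
i:      1  2  3  4  5  6  7  8  9 10 11 12 13 14 15
a[i]:  17 11 18 15 15 17 19 21 19 23 25 27 45 20 29
dp:     1  1  2  2  2  3  4  5  4  6  7  8  9  5  9
Maximum dp value is 9.

9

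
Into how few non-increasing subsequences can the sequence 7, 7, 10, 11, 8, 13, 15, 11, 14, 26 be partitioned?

The minimum number of non-increasing subsequences covering a sequence equals the length of its longest strictly increasing subsequence.
LIS length is 6 (e.g. 7, 10, 11, 13, 15, 26), so 6 piles are needed.

6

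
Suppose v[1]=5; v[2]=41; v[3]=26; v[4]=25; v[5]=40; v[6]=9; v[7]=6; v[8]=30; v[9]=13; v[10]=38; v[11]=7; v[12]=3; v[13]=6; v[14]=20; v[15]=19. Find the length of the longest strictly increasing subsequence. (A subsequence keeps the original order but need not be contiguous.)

Let dp[i] be the length of the longest such subsequence ending at index i:
i:      1  2  3  4  5  6  7  8  9 10 11 12 13 14 15
v[i]:   5 41 26 25 40  9  6 30 13 38  7  3  6 20 19
dp:     1  2  2  2  3  2  2  3  3  4  3  1  2  4  4
Maximum dp value is 4.

4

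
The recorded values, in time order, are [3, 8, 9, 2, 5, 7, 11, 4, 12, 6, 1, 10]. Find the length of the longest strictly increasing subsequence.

Track the smallest tail for each achievable length (strict):
3 → extends → [3]
8 → extends → [3, 8]
9 → extends → [3, 8, 9]
2 → replaces 3 → [2, 8, 9]
5 → replaces 8 → [2, 5, 9]
7 → replaces 9 → [2, 5, 7]
11 → extends → [2, 5, 7, 11]
4 → replaces 5 → [2, 4, 7, 11]
12 → extends → [2, 4, 7, 11, 12]
6 → replaces 7 → [2, 4, 6, 11, 12]
1 → replaces 2 → [1, 4, 6, 11, 12]
10 → replaces 11 → [1, 4, 6, 10, 12]
Five tails, so the longest strictly increasing subsequence has length 5 (e.g. 3, 8, 9, 11, 12).

5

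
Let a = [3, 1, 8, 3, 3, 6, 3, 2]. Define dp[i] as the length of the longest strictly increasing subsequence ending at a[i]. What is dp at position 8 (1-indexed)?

2

dp[i] = 1 + max{dp[j] : j<i, a[j]<a[i]} (or 1 if no such j):
i:     1 2 3 4 5 6 7 8
a[i]:  3 1 8 3 3 6 3 2
dp:    1 1 2 2 2 3 2 2
At index 8 the value is 2.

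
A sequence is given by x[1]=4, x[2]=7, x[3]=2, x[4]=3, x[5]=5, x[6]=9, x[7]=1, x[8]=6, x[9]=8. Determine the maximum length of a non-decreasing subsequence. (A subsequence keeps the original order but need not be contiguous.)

Let dp[i] be the length of the longest such subsequence ending at index i:
i:     1 2 3 4 5 6 7 8 9
x[i]:  4 7 2 3 5 9 1 6 8
dp:    1 2 1 2 3 4 1 4 5
Maximum dp value is 5.

5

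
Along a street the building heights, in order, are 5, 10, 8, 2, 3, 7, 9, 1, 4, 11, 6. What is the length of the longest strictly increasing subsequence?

5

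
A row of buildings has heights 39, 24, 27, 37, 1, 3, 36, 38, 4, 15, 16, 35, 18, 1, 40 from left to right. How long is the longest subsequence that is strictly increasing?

Track the smallest tail for each achievable length (strict):
39 → extends → [39]
24 → replaces 39 → [24]
27 → extends → [24, 27]
37 → extends → [24, 27, 37]
1 → replaces 24 → [1, 27, 37]
3 → replaces 27 → [1, 3, 37]
36 → replaces 37 → [1, 3, 36]
38 → extends → [1, 3, 36, 38]
4 → replaces 36 → [1, 3, 4, 38]
15 → replaces 38 → [1, 3, 4, 15]
16 → extends → [1, 3, 4, 15, 16]
35 → extends → [1, 3, 4, 15, 16, 35]
18 → replaces 35 → [1, 3, 4, 15, 16, 18]
1 → already a tail → [1, 3, 4, 15, 16, 18]
40 → extends → [1, 3, 4, 15, 16, 18, 40]
Seven tails, so the longest strictly increasing subsequence has length 7 (e.g. 1, 3, 4, 15, 16, 35, 40).

7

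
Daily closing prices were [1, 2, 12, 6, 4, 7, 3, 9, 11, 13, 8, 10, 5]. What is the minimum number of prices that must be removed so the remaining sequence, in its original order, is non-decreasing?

Fewest deletions = n − (longest non-decreasing subsequence).
i:      1  2  3  4  5  6  7  8  9 10 11 12 13
a[i]:   1  2 12  6  4  7  3  9 11 13  8 10  5
dp:     1  2  3  3  3  4  3  5  6  7  5  6  4
max dp = 7, so deletions = 13 − 7 = 6.

6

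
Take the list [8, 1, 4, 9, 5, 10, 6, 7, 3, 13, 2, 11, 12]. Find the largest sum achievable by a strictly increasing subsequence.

Let S[i] be the best sum of a strictly increasing subsequence ending at i:
i:      1  2  3  4  5  6  7  8  9 10 11 12 13
a[i]:   8  1  4  9  5 10  6  7  3 13  2 11 12
S:      8  1  5 17 10 27 16 23  4 40  3 38 50
Maximum is 50 (e.g. 8 + 9 + 10 + 11 + 12).

50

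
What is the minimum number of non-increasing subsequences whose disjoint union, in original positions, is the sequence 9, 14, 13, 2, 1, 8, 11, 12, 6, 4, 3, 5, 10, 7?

4

The minimum number of non-increasing subsequences covering a sequence equals the length of its longest strictly increasing subsequence.
LIS length is 4 (e.g. 2, 8, 11, 12), so 4 piles are needed.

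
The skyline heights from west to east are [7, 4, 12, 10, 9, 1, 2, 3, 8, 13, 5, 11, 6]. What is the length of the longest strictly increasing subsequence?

Track the smallest tail for each achievable length (strict):
7 → extends → [7]
4 → replaces 7 → [4]
12 → extends → [4, 12]
10 → replaces 12 → [4, 10]
9 → replaces 10 → [4, 9]
1 → replaces 4 → [1, 9]
2 → replaces 9 → [1, 2]
3 → extends → [1, 2, 3]
8 → extends → [1, 2, 3, 8]
13 → extends → [1, 2, 3, 8, 13]
5 → replaces 8 → [1, 2, 3, 5, 13]
11 → replaces 13 → [1, 2, 3, 5, 11]
6 → replaces 11 → [1, 2, 3, 5, 6]
Five tails, so the longest strictly increasing subsequence has length 5 (e.g. 1, 2, 3, 8, 13).

5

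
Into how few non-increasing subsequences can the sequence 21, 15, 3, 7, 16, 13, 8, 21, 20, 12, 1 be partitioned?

4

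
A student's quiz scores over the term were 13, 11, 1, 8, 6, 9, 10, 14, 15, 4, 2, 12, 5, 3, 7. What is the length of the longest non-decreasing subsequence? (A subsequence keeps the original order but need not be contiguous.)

6

Track the smallest tail for each achievable length (allowing ties):
13 → extends → [13]
11 → replaces 13 → [11]
1 → replaces 11 → [1]
8 → extends → [1, 8]
6 → replaces 8 → [1, 6]
9 → extends → [1, 6, 9]
10 → extends → [1, 6, 9, 10]
14 → extends → [1, 6, 9, 10, 14]
15 → extends → [1, 6, 9, 10, 14, 15]
4 → replaces 6 → [1, 4, 9, 10, 14, 15]
2 → replaces 4 → [1, 2, 9, 10, 14, 15]
12 → replaces 14 → [1, 2, 9, 10, 12, 15]
5 → replaces 9 → [1, 2, 5, 10, 12, 15]
3 → replaces 5 → [1, 2, 3, 10, 12, 15]
7 → replaces 10 → [1, 2, 3, 7, 12, 15]
Six tails, so the longest non-decreasing subsequence has length 6 (e.g. 1, 8, 9, 10, 14, 15).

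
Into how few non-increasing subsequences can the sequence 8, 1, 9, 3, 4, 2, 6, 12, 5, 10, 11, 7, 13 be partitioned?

The minimum number of non-increasing subsequences covering a sequence equals the length of its longest strictly increasing subsequence.
LIS length is 7 (e.g. 1, 3, 4, 6, 10, 11, 13), so 7 piles are needed.

7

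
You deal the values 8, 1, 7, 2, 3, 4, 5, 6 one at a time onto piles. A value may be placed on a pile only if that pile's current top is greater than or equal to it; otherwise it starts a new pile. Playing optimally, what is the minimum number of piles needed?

The minimum number of non-increasing subsequences covering a sequence equals the length of its longest strictly increasing subsequence.
LIS length is 6 (e.g. 1, 2, 3, 4, 5, 6), so 6 piles are needed.

6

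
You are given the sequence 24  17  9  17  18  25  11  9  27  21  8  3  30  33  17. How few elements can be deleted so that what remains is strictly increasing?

8

Fewest deletions = n − (longest strictly increasing subsequence).
i:      1  2  3  4  5  6  7  8  9 10 11 12 13 14 15
a[i]:  24 17  9 17 18 25 11  9 27 21  8  3 30 33 17
dp:     1  1  1  2  3  4  2  1  5  4  1  1  6  7  3
max dp = 7, so deletions = 15 − 7 = 8.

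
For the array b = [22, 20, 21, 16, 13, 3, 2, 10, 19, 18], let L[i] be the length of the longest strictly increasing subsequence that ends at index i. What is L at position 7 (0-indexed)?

dp[i] = 1 + max{dp[j] : j<i, b[j]<b[i]} (or 1 if no such j):
i:      0  1  2  3  4  5  6  7  8  9
b[i]:  22 20 21 16 13  3  2 10 19 18
dp:     1  1  2  1  1  1  1  2  3  3
At index 7 the value is 2.

2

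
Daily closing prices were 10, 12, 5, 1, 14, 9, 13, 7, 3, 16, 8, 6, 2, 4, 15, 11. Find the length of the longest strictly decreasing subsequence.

5

Let dp[i] be the longest strictly decreasing subsequence ending at i:
i:      1  2  3  4  5  6  7  8  9 10 11 12 13 14 15 16
a[i]:  10 12  5  1 14  9 13  7  3 16  8  6  2  4 15 11
dp:     1  1  2  3  1  2  2  3  4  1  3  4  5  5  2  3
Maximum is 5.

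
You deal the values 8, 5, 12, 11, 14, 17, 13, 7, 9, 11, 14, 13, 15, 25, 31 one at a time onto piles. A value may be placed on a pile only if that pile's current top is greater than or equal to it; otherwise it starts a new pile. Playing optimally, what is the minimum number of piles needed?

8

Place each on the leftmost legal pile:
8 → new pile 1 (tops now [8])
5 → pile 1 (tops now [5])
12 → new pile 2 (tops now [5, 12])
11 → pile 2 (tops now [5, 11])
14 → new pile 3 (tops now [5, 11, 14])
17 → new pile 4 (tops now [5, 11, 14, 17])
13 → pile 3 (tops now [5, 11, 13, 17])
7 → pile 2 (tops now [5, 7, 13, 17])
9 → pile 3 (tops now [5, 7, 9, 17])
11 → pile 4 (tops now [5, 7, 9, 11])
14 → new pile 5 (tops now [5, 7, 9, 11, 14])
13 → pile 5 (tops now [5, 7, 9, 11, 13])
15 → new pile 6 (tops now [5, 7, 9, 11, 13, 15])
25 → new pile 7 (tops now [5, 7, 9, 11, 13, 15, 25])
31 → new pile 8 (tops now [5, 7, 9, 11, 13, 15, 25, 31])
Eight piles.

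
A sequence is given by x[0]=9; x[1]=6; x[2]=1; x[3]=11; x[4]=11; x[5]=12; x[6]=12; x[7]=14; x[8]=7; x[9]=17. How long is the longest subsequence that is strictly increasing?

5

Track the smallest tail for each achievable length (strict):
9 → extends → [9]
6 → replaces 9 → [6]
1 → replaces 6 → [1]
11 → extends → [1, 11]
11 → already a tail → [1, 11]
12 → extends → [1, 11, 12]
12 → already a tail → [1, 11, 12]
14 → extends → [1, 11, 12, 14]
7 → replaces 11 → [1, 7, 12, 14]
17 → extends → [1, 7, 12, 14, 17]
Five tails, so the longest strictly increasing subsequence has length 5 (e.g. 9, 11, 12, 14, 17).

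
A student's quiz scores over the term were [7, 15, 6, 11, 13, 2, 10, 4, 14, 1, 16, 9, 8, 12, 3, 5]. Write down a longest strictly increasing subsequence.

7, 11, 13, 14, 16

Patience tails give the LIS length; then backtrack through the dp parents:
7 → extends → [7]
15 → extends → [7, 15]
6 → replaces 7 → [6, 15]
11 → replaces 15 → [6, 11]
13 → extends → [6, 11, 13]
2 → replaces 6 → [2, 11, 13]
10 → replaces 11 → [2, 10, 13]
4 → replaces 10 → [2, 4, 13]
14 → extends → [2, 4, 13, 14]
1 → replaces 2 → [1, 4, 13, 14]
16 → extends → [1, 4, 13, 14, 16]
9 → replaces 13 → [1, 4, 9, 14, 16]
8 → replaces 9 → [1, 4, 8, 14, 16]
12 → replaces 14 → [1, 4, 8, 12, 16]
3 → replaces 4 → [1, 3, 8, 12, 16]
5 → replaces 8 → [1, 3, 5, 12, 16]
Length 5; one witness is 7, 11, 13, 14, 16.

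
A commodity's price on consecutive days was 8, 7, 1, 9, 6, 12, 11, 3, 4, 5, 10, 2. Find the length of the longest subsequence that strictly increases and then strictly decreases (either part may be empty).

inc[i] = longest strictly increasing subsequence ending at i; dec[i] = longest strictly decreasing subsequence starting at i:
i:      1  2  3  4  5  6  7  8  9 10 11 12
a[i]:   8  7  1  9  6 12 11  3  4  5 10  2
inc:    1  1  1  2  2  3  3  2  3  4  5  2
dec:    5  4  1  4  3  4  3  2  2  2  2  1
Best peak at i=6 (value 12): inc=3, dec=4, length 3+4−1 = 6.

6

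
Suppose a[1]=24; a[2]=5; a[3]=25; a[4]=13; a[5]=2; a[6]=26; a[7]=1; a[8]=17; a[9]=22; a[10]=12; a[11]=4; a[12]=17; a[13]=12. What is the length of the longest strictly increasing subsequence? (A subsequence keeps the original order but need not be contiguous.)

4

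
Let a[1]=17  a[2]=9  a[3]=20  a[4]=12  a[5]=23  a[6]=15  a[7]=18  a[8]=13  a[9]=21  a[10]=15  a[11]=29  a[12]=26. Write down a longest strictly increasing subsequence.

9, 12, 15, 18, 21, 29

Patience tails give the LIS length; then backtrack through the dp parents:
17 → extends → [17]
9 → replaces 17 → [9]
20 → extends → [9, 20]
12 → replaces 20 → [9, 12]
23 → extends → [9, 12, 23]
15 → replaces 23 → [9, 12, 15]
18 → extends → [9, 12, 15, 18]
13 → replaces 15 → [9, 12, 13, 18]
21 → extends → [9, 12, 13, 18, 21]
15 → replaces 18 → [9, 12, 13, 15, 21]
29 → extends → [9, 12, 13, 15, 21, 29]
26 → replaces 29 → [9, 12, 13, 15, 21, 26]
Length 6; one witness is 9, 12, 15, 18, 21, 29.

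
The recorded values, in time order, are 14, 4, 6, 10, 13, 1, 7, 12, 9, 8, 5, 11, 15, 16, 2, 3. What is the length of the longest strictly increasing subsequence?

Track the smallest tail for each achievable length (strict):
14 → extends → [14]
4 → replaces 14 → [4]
6 → extends → [4, 6]
10 → extends → [4, 6, 10]
13 → extends → [4, 6, 10, 13]
1 → replaces 4 → [1, 6, 10, 13]
7 → replaces 10 → [1, 6, 7, 13]
12 → replaces 13 → [1, 6, 7, 12]
9 → replaces 12 → [1, 6, 7, 9]
8 → replaces 9 → [1, 6, 7, 8]
5 → replaces 6 → [1, 5, 7, 8]
11 → extends → [1, 5, 7, 8, 11]
15 → extends → [1, 5, 7, 8, 11, 15]
16 → extends → [1, 5, 7, 8, 11, 15, 16]
2 → replaces 5 → [1, 2, 7, 8, 11, 15, 16]
3 → replaces 7 → [1, 2, 3, 8, 11, 15, 16]
Seven tails, so the longest strictly increasing subsequence has length 7 (e.g. 4, 6, 7, 9, 11, 15, 16).

7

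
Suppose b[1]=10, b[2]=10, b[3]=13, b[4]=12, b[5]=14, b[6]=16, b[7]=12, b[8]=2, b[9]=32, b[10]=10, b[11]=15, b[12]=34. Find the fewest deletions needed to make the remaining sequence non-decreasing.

5

Fewest deletions = n − (longest non-decreasing subsequence).
i:      1  2  3  4  5  6  7  8  9 10 11 12
b[i]:  10 10 13 12 14 16 12  2 32 10 15 34
dp:     1  2  3  3  4  5  4  1  6  3  5  7
max dp = 7, so deletions = 12 − 7 = 5.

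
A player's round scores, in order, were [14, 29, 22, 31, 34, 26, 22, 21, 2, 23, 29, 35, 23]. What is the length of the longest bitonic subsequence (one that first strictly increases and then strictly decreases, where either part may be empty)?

inc[i] = longest strictly increasing subsequence ending at i; dec[i] = longest strictly decreasing subsequence starting at i:
i:      1  2  3  4  5  6  7  8  9 10 11 12 13
a[i]:  14 29 22 31 34 26 22 21  2 23 29 35 23
inc:    1  2  2  3  4  3  2  2  1  3  4  5  3
dec:    2  5  3  5  5  4  3  2  1  1  2  2  1
Best peak at i=5 (value 34): inc=4, dec=5, length 4+5−1 = 8.

8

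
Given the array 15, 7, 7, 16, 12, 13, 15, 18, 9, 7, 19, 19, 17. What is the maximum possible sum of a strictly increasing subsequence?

84

Let S[i] be the best sum of a strictly increasing subsequence ending at i:
i:      1  2  3  4  5  6  7  8  9 10 11 12 13
a[i]:  15  7  7 16 12 13 15 18  9  7 19 19 17
S:     15  7  7 31 19 32 47 65 16  7 84 84 64
Maximum is 84 (e.g. 7 + 12 + 13 + 15 + 18 + 19).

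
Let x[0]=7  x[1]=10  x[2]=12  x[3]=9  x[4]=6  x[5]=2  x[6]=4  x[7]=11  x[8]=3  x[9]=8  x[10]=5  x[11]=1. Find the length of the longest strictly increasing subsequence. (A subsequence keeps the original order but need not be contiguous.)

3

Track the smallest tail for each achievable length (strict):
7 → extends → [7]
10 → extends → [7, 10]
12 → extends → [7, 10, 12]
9 → replaces 10 → [7, 9, 12]
6 → replaces 7 → [6, 9, 12]
2 → replaces 6 → [2, 9, 12]
4 → replaces 9 → [2, 4, 12]
11 → replaces 12 → [2, 4, 11]
3 → replaces 4 → [2, 3, 11]
8 → replaces 11 → [2, 3, 8]
5 → replaces 8 → [2, 3, 5]
1 → replaces 2 → [1, 3, 5]
Three tails, so the longest strictly increasing subsequence has length 3 (e.g. 7, 10, 12).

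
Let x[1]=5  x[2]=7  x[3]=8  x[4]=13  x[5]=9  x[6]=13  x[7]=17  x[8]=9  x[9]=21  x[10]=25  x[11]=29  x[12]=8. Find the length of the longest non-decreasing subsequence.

9

Track the smallest tail for each achievable length (allowing ties):
5 → extends → [5]
7 → extends → [5, 7]
8 → extends → [5, 7, 8]
13 → extends → [5, 7, 8, 13]
9 → replaces 13 → [5, 7, 8, 9]
13 → extends → [5, 7, 8, 9, 13]
17 → extends → [5, 7, 8, 9, 13, 17]
9 → replaces 13 → [5, 7, 8, 9, 9, 17]
21 → extends → [5, 7, 8, 9, 9, 17, 21]
25 → extends → [5, 7, 8, 9, 9, 17, 21, 25]
29 → extends → [5, 7, 8, 9, 9, 17, 21, 25, 29]
8 → replaces 9 → [5, 7, 8, 8, 9, 17, 21, 25, 29]
Nine tails, so the longest non-decreasing subsequence has length 9 (e.g. 5, 7, 8, 13, 13, 17, 21, 25, 29).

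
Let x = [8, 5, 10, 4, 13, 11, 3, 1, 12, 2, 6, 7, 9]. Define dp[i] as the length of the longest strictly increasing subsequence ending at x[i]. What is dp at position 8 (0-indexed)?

4

dp[i] = 1 + max{dp[j] : j<i, x[j]<x[i]} (or 1 if no such j):
i:      0  1  2  3  4  5  6  7  8  9 10 11 12
x[i]:   8  5 10  4 13 11  3  1 12  2  6  7  9
dp:     1  1  2  1  3  3  1  1  4  2  3  4  5
At index 8 the value is 4.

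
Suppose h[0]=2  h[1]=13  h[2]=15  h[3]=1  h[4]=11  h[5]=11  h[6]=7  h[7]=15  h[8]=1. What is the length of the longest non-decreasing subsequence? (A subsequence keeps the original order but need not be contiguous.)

Track the smallest tail for each achievable length (allowing ties):
2 → extends → [2]
13 → extends → [2, 13]
15 → extends → [2, 13, 15]
1 → replaces 2 → [1, 13, 15]
11 → replaces 13 → [1, 11, 15]
11 → replaces 15 → [1, 11, 11]
7 → replaces 11 → [1, 7, 11]
15 → extends → [1, 7, 11, 15]
1 → replaces 7 → [1, 1, 11, 15]
Four tails, so the longest non-decreasing subsequence has length 4 (e.g. 2, 13, 15, 15).

4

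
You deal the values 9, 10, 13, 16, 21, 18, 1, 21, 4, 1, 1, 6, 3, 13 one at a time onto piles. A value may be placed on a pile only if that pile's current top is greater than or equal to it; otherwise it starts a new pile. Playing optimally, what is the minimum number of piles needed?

6

Place each on the leftmost legal pile:
9 → new pile 1 (tops now [9])
10 → new pile 2 (tops now [9, 10])
13 → new pile 3 (tops now [9, 10, 13])
16 → new pile 4 (tops now [9, 10, 13, 16])
21 → new pile 5 (tops now [9, 10, 13, 16, 21])
18 → pile 5 (tops now [9, 10, 13, 16, 18])
1 → pile 1 (tops now [1, 10, 13, 16, 18])
21 → new pile 6 (tops now [1, 10, 13, 16, 18, 21])
4 → pile 2 (tops now [1, 4, 13, 16, 18, 21])
1 → pile 1 (tops now [1, 4, 13, 16, 18, 21])
1 → pile 1 (tops now [1, 4, 13, 16, 18, 21])
6 → pile 3 (tops now [1, 4, 6, 16, 18, 21])
3 → pile 2 (tops now [1, 3, 6, 16, 18, 21])
13 → pile 4 (tops now [1, 3, 6, 13, 18, 21])
Six piles.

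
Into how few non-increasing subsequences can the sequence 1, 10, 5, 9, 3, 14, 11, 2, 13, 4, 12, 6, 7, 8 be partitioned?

6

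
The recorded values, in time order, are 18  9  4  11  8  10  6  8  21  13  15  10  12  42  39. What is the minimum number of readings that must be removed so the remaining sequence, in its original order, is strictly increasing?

Fewest deletions = n − (longest strictly increasing subsequence).
Patience tails:
18 → extends → [18]
9 → replaces 18 → [9]
4 → replaces 9 → [4]
11 → extends → [4, 11]
8 → replaces 11 → [4, 8]
10 → extends → [4, 8, 10]
6 → replaces 8 → [4, 6, 10]
8 → replaces 10 → [4, 6, 8]
21 → extends → [4, 6, 8, 21]
13 → replaces 21 → [4, 6, 8, 13]
15 → extends → [4, 6, 8, 13, 15]
10 → replaces 13 → [4, 6, 8, 10, 15]
12 → replaces 15 → [4, 6, 8, 10, 12]
42 → extends → [4, 6, 8, 10, 12, 42]
39 → replaces 42 → [4, 6, 8, 10, 12, 39]
Longest strictly increasing subsequence has length 6, so deletions = 15 − 6 = 9.

9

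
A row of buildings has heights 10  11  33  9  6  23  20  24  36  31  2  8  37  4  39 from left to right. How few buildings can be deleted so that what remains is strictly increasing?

Fewest deletions = n − (longest strictly increasing subsequence).
Patience tails:
10 → extends → [10]
11 → extends → [10, 11]
33 → extends → [10, 11, 33]
9 → replaces 10 → [9, 11, 33]
6 → replaces 9 → [6, 11, 33]
23 → replaces 33 → [6, 11, 23]
20 → replaces 23 → [6, 11, 20]
24 → extends → [6, 11, 20, 24]
36 → extends → [6, 11, 20, 24, 36]
31 → replaces 36 → [6, 11, 20, 24, 31]
2 → replaces 6 → [2, 11, 20, 24, 31]
8 → replaces 11 → [2, 8, 20, 24, 31]
37 → extends → [2, 8, 20, 24, 31, 37]
4 → replaces 8 → [2, 4, 20, 24, 31, 37]
39 → extends → [2, 4, 20, 24, 31, 37, 39]
Longest strictly increasing subsequence has length 7, so deletions = 15 − 7 = 8.

8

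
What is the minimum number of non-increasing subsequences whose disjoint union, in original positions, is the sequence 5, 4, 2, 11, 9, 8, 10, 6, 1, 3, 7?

3

Place each on the leftmost legal pile:
5 → new pile 1 (tops now [5])
4 → pile 1 (tops now [4])
2 → pile 1 (tops now [2])
11 → new pile 2 (tops now [2, 11])
9 → pile 2 (tops now [2, 9])
8 → pile 2 (tops now [2, 8])
10 → new pile 3 (tops now [2, 8, 10])
6 → pile 2 (tops now [2, 6, 10])
1 → pile 1 (tops now [1, 6, 10])
3 → pile 2 (tops now [1, 3, 10])
7 → pile 3 (tops now [1, 3, 7])
Three piles.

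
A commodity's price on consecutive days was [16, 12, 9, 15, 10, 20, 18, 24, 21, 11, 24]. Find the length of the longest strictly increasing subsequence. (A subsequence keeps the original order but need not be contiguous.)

5

Track the smallest tail for each achievable length (strict):
16 → extends → [16]
12 → replaces 16 → [12]
9 → replaces 12 → [9]
15 → extends → [9, 15]
10 → replaces 15 → [9, 10]
20 → extends → [9, 10, 20]
18 → replaces 20 → [9, 10, 18]
24 → extends → [9, 10, 18, 24]
21 → replaces 24 → [9, 10, 18, 21]
11 → replaces 18 → [9, 10, 11, 21]
24 → extends → [9, 10, 11, 21, 24]
Five tails, so the longest strictly increasing subsequence has length 5 (e.g. 12, 15, 20, 21, 24).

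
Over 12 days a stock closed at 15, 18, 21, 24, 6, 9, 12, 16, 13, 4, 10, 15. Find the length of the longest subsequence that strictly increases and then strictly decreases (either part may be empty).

7

inc[i] = longest strictly increasing subsequence ending at i; dec[i] = longest strictly decreasing subsequence starting at i:
i:      1  2  3  4  5  6  7  8  9 10 11 12
a[i]:  15 18 21 24  6  9 12 16 13  4 10 15
inc:    1  2  3  4  1  2  3  4  4  1  3  5
dec:    3  4  4  4  2  2  2  3  2  1  1  1
Best peak at i=4 (value 24): inc=4, dec=4, length 4+4−1 = 7.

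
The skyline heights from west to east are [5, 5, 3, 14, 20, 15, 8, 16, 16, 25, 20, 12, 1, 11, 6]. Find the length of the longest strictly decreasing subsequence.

Negate each value so 'decreasing' becomes 'increasing', then run patience tails on the negated sequence:
-5 → extends → [-5]
-5 → already a tail → [-5]
-3 → extends → [-5, -3]
-14 → replaces -5 → [-14, -3]
-20 → replaces -14 → [-20, -3]
-15 → replaces -3 → [-20, -15]
-8 → extends → [-20, -15, -8]
-16 → replaces -15 → [-20, -16, -8]
-16 → already a tail → [-20, -16, -8]
-25 → replaces -20 → [-25, -16, -8]
-20 → replaces -16 → [-25, -20, -8]
-12 → replaces -8 → [-25, -20, -12]
-1 → extends → [-25, -20, -12, -1]
-11 → replaces -1 → [-25, -20, -12, -11]
-6 → extends → [-25, -20, -12, -11, -6]
Five tails, so the longest strictly decreasing subsequence of the original has length 5.

5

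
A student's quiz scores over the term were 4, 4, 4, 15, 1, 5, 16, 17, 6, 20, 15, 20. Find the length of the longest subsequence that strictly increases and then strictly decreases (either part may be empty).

inc[i] = longest strictly increasing subsequence ending at i; dec[i] = longest strictly decreasing subsequence starting at i:
i:      1  2  3  4  5  6  7  8  9 10 11 12
a[i]:   4  4  4 15  1  5 16 17  6 20 15 20
inc:    1  1  1  2  1  2  3  4  3  5  4  5
dec:    2  2  2  2  1  1  2  2  1  2  1  1
Best peak at i=10 (value 20): inc=5, dec=2, length 5+2−1 = 6.

6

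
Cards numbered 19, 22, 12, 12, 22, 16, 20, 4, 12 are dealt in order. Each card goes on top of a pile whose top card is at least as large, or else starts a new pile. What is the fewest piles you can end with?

3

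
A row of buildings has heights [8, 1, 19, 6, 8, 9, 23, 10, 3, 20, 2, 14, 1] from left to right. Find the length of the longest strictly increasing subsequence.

6

Track the smallest tail for each achievable length (strict):
8 → extends → [8]
1 → replaces 8 → [1]
19 → extends → [1, 19]
6 → replaces 19 → [1, 6]
8 → extends → [1, 6, 8]
9 → extends → [1, 6, 8, 9]
23 → extends → [1, 6, 8, 9, 23]
10 → replaces 23 → [1, 6, 8, 9, 10]
3 → replaces 6 → [1, 3, 8, 9, 10]
20 → extends → [1, 3, 8, 9, 10, 20]
2 → replaces 3 → [1, 2, 8, 9, 10, 20]
14 → replaces 20 → [1, 2, 8, 9, 10, 14]
1 → already a tail → [1, 2, 8, 9, 10, 14]
Six tails, so the longest strictly increasing subsequence has length 6 (e.g. 1, 6, 8, 9, 10, 20).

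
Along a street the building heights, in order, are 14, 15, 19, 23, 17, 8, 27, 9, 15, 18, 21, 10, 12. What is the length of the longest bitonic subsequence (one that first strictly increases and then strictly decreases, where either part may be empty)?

7

inc[i] = longest strictly increasing subsequence ending at i; dec[i] = longest strictly decreasing subsequence starting at i:
i:      1  2  3  4  5  6  7  8  9 10 11 12 13
a[i]:  14 15 19 23 17  8 27  9 15 18 21 10 12
inc:    1  2  3  4  3  1  5  2  3  4  5  3  4
dec:    2  2  4  4  3  1  3  1  2  2  2  1  1
Best peak at i=4 (value 23): inc=4, dec=4, length 4+4−1 = 7.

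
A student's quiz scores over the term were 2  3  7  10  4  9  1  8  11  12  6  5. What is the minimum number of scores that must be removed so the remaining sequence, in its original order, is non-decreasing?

Fewest deletions = n − (longest non-decreasing subsequence).
i:      1  2  3  4  5  6  7  8  9 10 11 12
a[i]:   2  3  7 10  4  9  1  8 11 12  6  5
dp:     1  2  3  4  3  4  1  4  5  6  4  4
max dp = 6, so deletions = 12 − 6 = 6.

6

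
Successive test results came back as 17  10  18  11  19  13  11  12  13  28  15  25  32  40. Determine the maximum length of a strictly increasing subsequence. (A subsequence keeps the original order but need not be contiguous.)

8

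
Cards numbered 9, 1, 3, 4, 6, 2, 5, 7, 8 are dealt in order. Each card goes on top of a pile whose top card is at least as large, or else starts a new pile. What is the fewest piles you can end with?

The minimum number of non-increasing subsequences covering a sequence equals the length of its longest strictly increasing subsequence.
LIS length is 6 (e.g. 1, 3, 4, 6, 7, 8), so 6 piles are needed.

6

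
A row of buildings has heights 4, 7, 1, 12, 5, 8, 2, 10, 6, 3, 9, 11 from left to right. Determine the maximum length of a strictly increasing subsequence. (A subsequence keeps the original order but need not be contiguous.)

Let dp[i] be the length of the longest such subsequence ending at index i:
i:      1  2  3  4  5  6  7  8  9 10 11 12
a[i]:   4  7  1 12  5  8  2 10  6  3  9 11
dp:     1  2  1  3  2  3  2  4  3  3  4  5
Maximum dp value is 5.

5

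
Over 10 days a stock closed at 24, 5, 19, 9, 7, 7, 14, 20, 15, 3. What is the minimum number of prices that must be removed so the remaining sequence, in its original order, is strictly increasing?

Fewest deletions = n − (longest strictly increasing subsequence).
i:      1  2  3  4  5  6  7  8  9 10
a[i]:  24  5 19  9  7  7 14 20 15  3
dp:     1  1  2  2  2  2  3  4  4  1
max dp = 4, so deletions = 10 − 4 = 6.

6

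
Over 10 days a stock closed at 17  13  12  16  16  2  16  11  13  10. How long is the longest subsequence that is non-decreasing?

Track the smallest tail for each achievable length (allowing ties):
17 → extends → [17]
13 → replaces 17 → [13]
12 → replaces 13 → [12]
16 → extends → [12, 16]
16 → extends → [12, 16, 16]
2 → replaces 12 → [2, 16, 16]
16 → extends → [2, 16, 16, 16]
11 → replaces 16 → [2, 11, 16, 16]
13 → replaces 16 → [2, 11, 13, 16]
10 → replaces 11 → [2, 10, 13, 16]
Four tails, so the longest non-decreasing subsequence has length 4 (e.g. 13, 16, 16, 16).

4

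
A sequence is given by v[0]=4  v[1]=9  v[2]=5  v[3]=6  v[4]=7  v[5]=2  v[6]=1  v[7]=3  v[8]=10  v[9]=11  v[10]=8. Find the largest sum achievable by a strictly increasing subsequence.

43

Let S[i] be the best sum of a strictly increasing subsequence ending at i:
i:      0  1  2  3  4  5  6  7  8  9 10
v[i]:   4  9  5  6  7  2  1  3 10 11  8
S:      4 13  9 15 22  2  1  5 32 43 30
Maximum is 43 (e.g. 4 + 5 + 6 + 7 + 10 + 11).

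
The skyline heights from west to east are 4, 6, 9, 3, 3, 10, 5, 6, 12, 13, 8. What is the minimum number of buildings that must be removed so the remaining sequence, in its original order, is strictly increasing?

5

Fewest deletions = n − (longest strictly increasing subsequence).
Patience tails:
4 → extends → [4]
6 → extends → [4, 6]
9 → extends → [4, 6, 9]
3 → replaces 4 → [3, 6, 9]
3 → already a tail → [3, 6, 9]
10 → extends → [3, 6, 9, 10]
5 → replaces 6 → [3, 5, 9, 10]
6 → replaces 9 → [3, 5, 6, 10]
12 → extends → [3, 5, 6, 10, 12]
13 → extends → [3, 5, 6, 10, 12, 13]
8 → replaces 10 → [3, 5, 6, 8, 12, 13]
Longest strictly increasing subsequence has length 6, so deletions = 11 − 6 = 5.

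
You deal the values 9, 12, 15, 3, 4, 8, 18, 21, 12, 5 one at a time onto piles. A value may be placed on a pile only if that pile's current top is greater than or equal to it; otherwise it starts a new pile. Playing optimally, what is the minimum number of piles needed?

The minimum number of non-increasing subsequences covering a sequence equals the length of its longest strictly increasing subsequence.
LIS length is 5 (e.g. 9, 12, 15, 18, 21), so 5 piles are needed.

5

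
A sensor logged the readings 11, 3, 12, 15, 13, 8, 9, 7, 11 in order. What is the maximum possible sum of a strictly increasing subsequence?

Let S[i] be the best sum of a strictly increasing subsequence ending at i:
i:      1  2  3  4  5  6  7  8  9
a[i]:  11  3 12 15 13  8  9  7 11
S:     11  3 23 38 36 11 20 10 31
Maximum is 38 (e.g. 11 + 12 + 15).

38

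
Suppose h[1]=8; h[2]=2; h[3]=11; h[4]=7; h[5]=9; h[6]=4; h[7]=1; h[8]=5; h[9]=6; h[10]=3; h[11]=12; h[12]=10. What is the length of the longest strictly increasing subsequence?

5

Track the smallest tail for each achievable length (strict):
8 → extends → [8]
2 → replaces 8 → [2]
11 → extends → [2, 11]
7 → replaces 11 → [2, 7]
9 → extends → [2, 7, 9]
4 → replaces 7 → [2, 4, 9]
1 → replaces 2 → [1, 4, 9]
5 → replaces 9 → [1, 4, 5]
6 → extends → [1, 4, 5, 6]
3 → replaces 4 → [1, 3, 5, 6]
12 → extends → [1, 3, 5, 6, 12]
10 → replaces 12 → [1, 3, 5, 6, 10]
Five tails, so the longest strictly increasing subsequence has length 5 (e.g. 2, 4, 5, 6, 12).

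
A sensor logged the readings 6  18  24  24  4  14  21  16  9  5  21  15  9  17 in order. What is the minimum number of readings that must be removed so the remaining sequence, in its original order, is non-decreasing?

Fewest deletions = n − (longest non-decreasing subsequence).
Patience tails:
6 → extends → [6]
18 → extends → [6, 18]
24 → extends → [6, 18, 24]
24 → extends → [6, 18, 24, 24]
4 → replaces 6 → [4, 18, 24, 24]
14 → replaces 18 → [4, 14, 24, 24]
21 → replaces 24 → [4, 14, 21, 24]
16 → replaces 21 → [4, 14, 16, 24]
9 → replaces 14 → [4, 9, 16, 24]
5 → replaces 9 → [4, 5, 16, 24]
21 → replaces 24 → [4, 5, 16, 21]
15 → replaces 16 → [4, 5, 15, 21]
9 → replaces 15 → [4, 5, 9, 21]
17 → replaces 21 → [4, 5, 9, 17]
Longest non-decreasing subsequence has length 4, so deletions = 14 − 4 = 10.

10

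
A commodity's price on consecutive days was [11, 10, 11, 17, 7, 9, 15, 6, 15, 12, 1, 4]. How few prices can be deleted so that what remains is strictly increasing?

9

Fewest deletions = n − (longest strictly increasing subsequence).
Patience tails:
11 → extends → [11]
10 → replaces 11 → [10]
11 → extends → [10, 11]
17 → extends → [10, 11, 17]
7 → replaces 10 → [7, 11, 17]
9 → replaces 11 → [7, 9, 17]
15 → replaces 17 → [7, 9, 15]
6 → replaces 7 → [6, 9, 15]
15 → already a tail → [6, 9, 15]
12 → replaces 15 → [6, 9, 12]
1 → replaces 6 → [1, 9, 12]
4 → replaces 9 → [1, 4, 12]
Longest strictly increasing subsequence has length 3, so deletions = 12 − 3 = 9.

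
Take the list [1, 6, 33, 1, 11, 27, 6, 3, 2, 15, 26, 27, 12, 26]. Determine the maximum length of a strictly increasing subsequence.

Let dp[i] be the length of the longest such subsequence ending at index i:
i:      1  2  3  4  5  6  7  8  9 10 11 12 13 14
a[i]:   1  6 33  1 11 27  6  3  2 15 26 27 12 26
dp:     1  2  3  1  3  4  2  2  2  4  5  6  4  5
Maximum dp value is 6.

6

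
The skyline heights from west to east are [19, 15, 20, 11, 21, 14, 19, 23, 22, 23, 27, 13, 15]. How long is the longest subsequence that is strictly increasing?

6

Track the smallest tail for each achievable length (strict):
19 → extends → [19]
15 → replaces 19 → [15]
20 → extends → [15, 20]
11 → replaces 15 → [11, 20]
21 → extends → [11, 20, 21]
14 → replaces 20 → [11, 14, 21]
19 → replaces 21 → [11, 14, 19]
23 → extends → [11, 14, 19, 23]
22 → replaces 23 → [11, 14, 19, 22]
23 → extends → [11, 14, 19, 22, 23]
27 → extends → [11, 14, 19, 22, 23, 27]
13 → replaces 14 → [11, 13, 19, 22, 23, 27]
15 → replaces 19 → [11, 13, 15, 22, 23, 27]
Six tails, so the longest strictly increasing subsequence has length 6 (e.g. 19, 20, 21, 22, 23, 27).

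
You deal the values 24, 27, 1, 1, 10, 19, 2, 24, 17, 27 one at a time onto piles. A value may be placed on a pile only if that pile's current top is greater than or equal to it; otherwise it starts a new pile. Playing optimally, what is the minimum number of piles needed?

Place each on the leftmost legal pile:
24 → new pile 1 (tops now [24])
27 → new pile 2 (tops now [24, 27])
1 → pile 1 (tops now [1, 27])
1 → pile 1 (tops now [1, 27])
10 → pile 2 (tops now [1, 10])
19 → new pile 3 (tops now [1, 10, 19])
2 → pile 2 (tops now [1, 2, 19])
24 → new pile 4 (tops now [1, 2, 19, 24])
17 → pile 3 (tops now [1, 2, 17, 24])
27 → new pile 5 (tops now [1, 2, 17, 24, 27])
Five piles.

5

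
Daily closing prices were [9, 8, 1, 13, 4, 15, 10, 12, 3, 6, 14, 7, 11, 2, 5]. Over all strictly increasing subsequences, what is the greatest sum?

Let S[i] be the best sum of a strictly increasing subsequence ending at i:
i:      1  2  3  4  5  6  7  8  9 10 11 12 13 14 15
a[i]:   9  8  1 13  4 15 10 12  3  6 14  7 11  2  5
S:      9  8  1 22  5 37 19 31  4 11 45 18 30  3 10
Maximum is 45 (e.g. 9 + 10 + 12 + 14).

45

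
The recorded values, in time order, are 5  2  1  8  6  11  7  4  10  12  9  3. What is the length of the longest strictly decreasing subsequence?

Negate each value so 'decreasing' becomes 'increasing', then run patience tails on the negated sequence:
-5 → extends → [-5]
-2 → extends → [-5, -2]
-1 → extends → [-5, -2, -1]
-8 → replaces -5 → [-8, -2, -1]
-6 → replaces -2 → [-8, -6, -1]
-11 → replaces -8 → [-11, -6, -1]
-7 → replaces -6 → [-11, -7, -1]
-4 → replaces -1 → [-11, -7, -4]
-10 → replaces -7 → [-11, -10, -4]
-12 → replaces -11 → [-12, -10, -4]
-9 → replaces -4 → [-12, -10, -9]
-3 → extends → [-12, -10, -9, -3]
Four tails, so the longest strictly decreasing subsequence of the original has length 4.

4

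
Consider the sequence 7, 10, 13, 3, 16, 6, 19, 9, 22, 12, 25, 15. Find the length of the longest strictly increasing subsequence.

7

Track the smallest tail for each achievable length (strict):
7 → extends → [7]
10 → extends → [7, 10]
13 → extends → [7, 10, 13]
3 → replaces 7 → [3, 10, 13]
16 → extends → [3, 10, 13, 16]
6 → replaces 10 → [3, 6, 13, 16]
19 → extends → [3, 6, 13, 16, 19]
9 → replaces 13 → [3, 6, 9, 16, 19]
22 → extends → [3, 6, 9, 16, 19, 22]
12 → replaces 16 → [3, 6, 9, 12, 19, 22]
25 → extends → [3, 6, 9, 12, 19, 22, 25]
15 → replaces 19 → [3, 6, 9, 12, 15, 22, 25]
Seven tails, so the longest strictly increasing subsequence has length 7 (e.g. 7, 10, 13, 16, 19, 22, 25).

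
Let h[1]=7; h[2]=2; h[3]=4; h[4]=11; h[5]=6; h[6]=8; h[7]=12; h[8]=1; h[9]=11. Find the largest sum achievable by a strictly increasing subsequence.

Let S[i] be the best sum of a strictly increasing subsequence ending at i:
i:      1  2  3  4  5  6  7  8  9
h[i]:   7  2  4 11  6  8 12  1 11
S:      7  2  6 18 12 20 32  1 31
Maximum is 32 (e.g. 2 + 4 + 6 + 8 + 12).

32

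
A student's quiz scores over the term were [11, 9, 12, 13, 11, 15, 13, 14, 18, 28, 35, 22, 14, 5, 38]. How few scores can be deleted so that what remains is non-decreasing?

6

Fewest deletions = n − (longest non-decreasing subsequence).
Patience tails:
11 → extends → [11]
9 → replaces 11 → [9]
12 → extends → [9, 12]
13 → extends → [9, 12, 13]
11 → replaces 12 → [9, 11, 13]
15 → extends → [9, 11, 13, 15]
13 → replaces 15 → [9, 11, 13, 13]
14 → extends → [9, 11, 13, 13, 14]
18 → extends → [9, 11, 13, 13, 14, 18]
28 → extends → [9, 11, 13, 13, 14, 18, 28]
35 → extends → [9, 11, 13, 13, 14, 18, 28, 35]
22 → replaces 28 → [9, 11, 13, 13, 14, 18, 22, 35]
14 → replaces 18 → [9, 11, 13, 13, 14, 14, 22, 35]
5 → replaces 9 → [5, 11, 13, 13, 14, 14, 22, 35]
38 → extends → [5, 11, 13, 13, 14, 14, 22, 35, 38]
Longest non-decreasing subsequence has length 9, so deletions = 15 − 9 = 6.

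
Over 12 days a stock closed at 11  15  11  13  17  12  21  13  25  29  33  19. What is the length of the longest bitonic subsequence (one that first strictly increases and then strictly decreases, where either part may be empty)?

8

inc[i] = longest strictly increasing subsequence ending at i; dec[i] = longest strictly decreasing subsequence starting at i:
i:      1  2  3  4  5  6  7  8  9 10 11 12
a[i]:  11 15 11 13 17 12 21 13 25 29 33 19
inc:    1  2  1  2  3  2  4  3  5  6  7  4
dec:    1  3  1  2  2  1  2  1  2  2  2  1
Best peak at i=11 (value 33): inc=7, dec=2, length 7+2−1 = 8.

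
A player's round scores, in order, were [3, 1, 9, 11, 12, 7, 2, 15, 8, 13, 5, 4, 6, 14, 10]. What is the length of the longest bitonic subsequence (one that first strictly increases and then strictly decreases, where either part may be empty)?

8

inc[i] = longest strictly increasing subsequence ending at i; dec[i] = longest strictly decreasing subsequence starting at i:
i:      1  2  3  4  5  6  7  8  9 10 11 12 13 14 15
a[i]:   3  1  9 11 12  7  2 15  8 13  5  4  6 14 10
inc:    1  1  2  3  4  2  2  5  3  5  3  3  4  6  5
dec:    2  1  4  4  4  3  1  4  3  3  2  1  1  2  1
Best peak at i=8 (value 15): inc=5, dec=4, length 5+4−1 = 8.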